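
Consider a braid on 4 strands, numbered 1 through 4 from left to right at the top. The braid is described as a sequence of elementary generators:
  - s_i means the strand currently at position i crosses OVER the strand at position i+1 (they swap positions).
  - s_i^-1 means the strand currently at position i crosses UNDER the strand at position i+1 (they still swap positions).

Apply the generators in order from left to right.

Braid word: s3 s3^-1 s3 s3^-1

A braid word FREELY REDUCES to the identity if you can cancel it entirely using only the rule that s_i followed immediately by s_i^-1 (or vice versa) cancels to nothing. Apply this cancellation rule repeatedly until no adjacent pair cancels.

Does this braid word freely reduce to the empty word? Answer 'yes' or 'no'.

Answer: yes

Derivation:
Gen 1 (s3): push. Stack: [s3]
Gen 2 (s3^-1): cancels prior s3. Stack: []
Gen 3 (s3): push. Stack: [s3]
Gen 4 (s3^-1): cancels prior s3. Stack: []
Reduced word: (empty)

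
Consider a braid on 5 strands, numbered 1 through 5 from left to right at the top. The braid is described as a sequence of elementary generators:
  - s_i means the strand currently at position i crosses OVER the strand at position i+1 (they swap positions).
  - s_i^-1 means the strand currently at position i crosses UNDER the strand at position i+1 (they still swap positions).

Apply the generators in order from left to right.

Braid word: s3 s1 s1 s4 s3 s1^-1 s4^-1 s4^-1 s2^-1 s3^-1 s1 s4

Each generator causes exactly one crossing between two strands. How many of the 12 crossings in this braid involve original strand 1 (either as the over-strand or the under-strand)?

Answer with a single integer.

Answer: 6

Derivation:
Gen 1: crossing 3x4. Involves strand 1? no. Count so far: 0
Gen 2: crossing 1x2. Involves strand 1? yes. Count so far: 1
Gen 3: crossing 2x1. Involves strand 1? yes. Count so far: 2
Gen 4: crossing 3x5. Involves strand 1? no. Count so far: 2
Gen 5: crossing 4x5. Involves strand 1? no. Count so far: 2
Gen 6: crossing 1x2. Involves strand 1? yes. Count so far: 3
Gen 7: crossing 4x3. Involves strand 1? no. Count so far: 3
Gen 8: crossing 3x4. Involves strand 1? no. Count so far: 3
Gen 9: crossing 1x5. Involves strand 1? yes. Count so far: 4
Gen 10: crossing 1x4. Involves strand 1? yes. Count so far: 5
Gen 11: crossing 2x5. Involves strand 1? no. Count so far: 5
Gen 12: crossing 1x3. Involves strand 1? yes. Count so far: 6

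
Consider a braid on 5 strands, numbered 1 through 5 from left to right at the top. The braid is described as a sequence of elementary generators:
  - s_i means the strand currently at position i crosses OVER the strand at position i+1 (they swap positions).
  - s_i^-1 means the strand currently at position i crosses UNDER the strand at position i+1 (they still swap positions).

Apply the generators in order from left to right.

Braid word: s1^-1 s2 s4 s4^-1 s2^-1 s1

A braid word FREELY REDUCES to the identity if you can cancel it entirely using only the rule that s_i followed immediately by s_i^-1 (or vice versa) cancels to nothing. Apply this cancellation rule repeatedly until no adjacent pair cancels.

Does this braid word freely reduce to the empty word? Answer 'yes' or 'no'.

Gen 1 (s1^-1): push. Stack: [s1^-1]
Gen 2 (s2): push. Stack: [s1^-1 s2]
Gen 3 (s4): push. Stack: [s1^-1 s2 s4]
Gen 4 (s4^-1): cancels prior s4. Stack: [s1^-1 s2]
Gen 5 (s2^-1): cancels prior s2. Stack: [s1^-1]
Gen 6 (s1): cancels prior s1^-1. Stack: []
Reduced word: (empty)

Answer: yes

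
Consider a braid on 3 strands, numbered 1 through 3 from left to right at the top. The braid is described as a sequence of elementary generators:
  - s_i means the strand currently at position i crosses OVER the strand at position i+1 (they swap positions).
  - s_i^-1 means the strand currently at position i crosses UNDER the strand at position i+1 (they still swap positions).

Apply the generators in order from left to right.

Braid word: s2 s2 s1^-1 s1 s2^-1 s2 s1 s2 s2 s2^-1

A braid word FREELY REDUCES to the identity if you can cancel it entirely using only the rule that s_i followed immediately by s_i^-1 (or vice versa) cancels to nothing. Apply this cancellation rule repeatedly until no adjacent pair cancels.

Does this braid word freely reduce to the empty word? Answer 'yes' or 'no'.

Answer: no

Derivation:
Gen 1 (s2): push. Stack: [s2]
Gen 2 (s2): push. Stack: [s2 s2]
Gen 3 (s1^-1): push. Stack: [s2 s2 s1^-1]
Gen 4 (s1): cancels prior s1^-1. Stack: [s2 s2]
Gen 5 (s2^-1): cancels prior s2. Stack: [s2]
Gen 6 (s2): push. Stack: [s2 s2]
Gen 7 (s1): push. Stack: [s2 s2 s1]
Gen 8 (s2): push. Stack: [s2 s2 s1 s2]
Gen 9 (s2): push. Stack: [s2 s2 s1 s2 s2]
Gen 10 (s2^-1): cancels prior s2. Stack: [s2 s2 s1 s2]
Reduced word: s2 s2 s1 s2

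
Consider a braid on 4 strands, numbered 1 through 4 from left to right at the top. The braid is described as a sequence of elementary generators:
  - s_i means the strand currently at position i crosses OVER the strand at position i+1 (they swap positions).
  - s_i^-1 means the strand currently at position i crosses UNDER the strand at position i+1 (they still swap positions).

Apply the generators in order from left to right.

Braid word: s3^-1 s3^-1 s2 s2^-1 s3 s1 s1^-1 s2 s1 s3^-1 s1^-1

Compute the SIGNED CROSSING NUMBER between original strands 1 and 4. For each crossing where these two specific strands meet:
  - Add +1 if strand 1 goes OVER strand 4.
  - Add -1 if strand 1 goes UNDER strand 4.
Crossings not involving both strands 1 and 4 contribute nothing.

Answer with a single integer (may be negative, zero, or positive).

Answer: 2

Derivation:
Gen 1: crossing 3x4. Both 1&4? no. Sum: 0
Gen 2: crossing 4x3. Both 1&4? no. Sum: 0
Gen 3: crossing 2x3. Both 1&4? no. Sum: 0
Gen 4: crossing 3x2. Both 1&4? no. Sum: 0
Gen 5: crossing 3x4. Both 1&4? no. Sum: 0
Gen 6: crossing 1x2. Both 1&4? no. Sum: 0
Gen 7: crossing 2x1. Both 1&4? no. Sum: 0
Gen 8: crossing 2x4. Both 1&4? no. Sum: 0
Gen 9: 1 over 4. Both 1&4? yes. Contrib: +1. Sum: 1
Gen 10: crossing 2x3. Both 1&4? no. Sum: 1
Gen 11: 4 under 1. Both 1&4? yes. Contrib: +1. Sum: 2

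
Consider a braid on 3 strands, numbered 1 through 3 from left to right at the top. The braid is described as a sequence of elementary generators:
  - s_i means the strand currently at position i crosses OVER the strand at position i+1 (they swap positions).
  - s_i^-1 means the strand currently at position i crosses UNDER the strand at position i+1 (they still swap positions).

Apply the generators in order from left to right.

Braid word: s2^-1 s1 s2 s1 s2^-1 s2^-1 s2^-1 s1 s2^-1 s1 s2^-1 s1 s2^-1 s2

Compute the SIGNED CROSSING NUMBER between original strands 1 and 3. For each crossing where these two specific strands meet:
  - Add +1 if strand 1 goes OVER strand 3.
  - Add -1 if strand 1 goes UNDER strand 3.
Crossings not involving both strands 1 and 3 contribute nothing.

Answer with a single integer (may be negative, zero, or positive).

Gen 1: crossing 2x3. Both 1&3? no. Sum: 0
Gen 2: 1 over 3. Both 1&3? yes. Contrib: +1. Sum: 1
Gen 3: crossing 1x2. Both 1&3? no. Sum: 1
Gen 4: crossing 3x2. Both 1&3? no. Sum: 1
Gen 5: 3 under 1. Both 1&3? yes. Contrib: +1. Sum: 2
Gen 6: 1 under 3. Both 1&3? yes. Contrib: -1. Sum: 1
Gen 7: 3 under 1. Both 1&3? yes. Contrib: +1. Sum: 2
Gen 8: crossing 2x1. Both 1&3? no. Sum: 2
Gen 9: crossing 2x3. Both 1&3? no. Sum: 2
Gen 10: 1 over 3. Both 1&3? yes. Contrib: +1. Sum: 3
Gen 11: crossing 1x2. Both 1&3? no. Sum: 3
Gen 12: crossing 3x2. Both 1&3? no. Sum: 3
Gen 13: 3 under 1. Both 1&3? yes. Contrib: +1. Sum: 4
Gen 14: 1 over 3. Both 1&3? yes. Contrib: +1. Sum: 5

Answer: 5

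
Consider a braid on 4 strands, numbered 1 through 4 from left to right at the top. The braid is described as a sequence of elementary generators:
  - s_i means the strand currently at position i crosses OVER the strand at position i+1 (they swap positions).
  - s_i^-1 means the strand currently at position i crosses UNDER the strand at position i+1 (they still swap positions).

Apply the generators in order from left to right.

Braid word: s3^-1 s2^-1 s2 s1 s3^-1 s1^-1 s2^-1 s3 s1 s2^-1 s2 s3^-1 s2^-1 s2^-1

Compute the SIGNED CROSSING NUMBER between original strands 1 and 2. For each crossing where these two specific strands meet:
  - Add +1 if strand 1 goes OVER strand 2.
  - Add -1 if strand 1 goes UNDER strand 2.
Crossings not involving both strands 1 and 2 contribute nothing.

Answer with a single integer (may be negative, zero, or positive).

Gen 1: crossing 3x4. Both 1&2? no. Sum: 0
Gen 2: crossing 2x4. Both 1&2? no. Sum: 0
Gen 3: crossing 4x2. Both 1&2? no. Sum: 0
Gen 4: 1 over 2. Both 1&2? yes. Contrib: +1. Sum: 1
Gen 5: crossing 4x3. Both 1&2? no. Sum: 1
Gen 6: 2 under 1. Both 1&2? yes. Contrib: +1. Sum: 2
Gen 7: crossing 2x3. Both 1&2? no. Sum: 2
Gen 8: crossing 2x4. Both 1&2? no. Sum: 2
Gen 9: crossing 1x3. Both 1&2? no. Sum: 2
Gen 10: crossing 1x4. Both 1&2? no. Sum: 2
Gen 11: crossing 4x1. Both 1&2? no. Sum: 2
Gen 12: crossing 4x2. Both 1&2? no. Sum: 2
Gen 13: 1 under 2. Both 1&2? yes. Contrib: -1. Sum: 1
Gen 14: 2 under 1. Both 1&2? yes. Contrib: +1. Sum: 2

Answer: 2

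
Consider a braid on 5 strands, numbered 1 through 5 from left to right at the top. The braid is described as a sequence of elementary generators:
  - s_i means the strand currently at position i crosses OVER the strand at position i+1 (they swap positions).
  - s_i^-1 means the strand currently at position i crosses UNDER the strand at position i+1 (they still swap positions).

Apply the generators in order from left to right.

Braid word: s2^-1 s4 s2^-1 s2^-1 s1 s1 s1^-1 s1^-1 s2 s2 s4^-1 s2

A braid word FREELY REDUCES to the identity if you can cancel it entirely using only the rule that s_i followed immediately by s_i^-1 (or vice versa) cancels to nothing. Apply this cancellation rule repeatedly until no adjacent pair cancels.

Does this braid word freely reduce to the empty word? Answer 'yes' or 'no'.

Gen 1 (s2^-1): push. Stack: [s2^-1]
Gen 2 (s4): push. Stack: [s2^-1 s4]
Gen 3 (s2^-1): push. Stack: [s2^-1 s4 s2^-1]
Gen 4 (s2^-1): push. Stack: [s2^-1 s4 s2^-1 s2^-1]
Gen 5 (s1): push. Stack: [s2^-1 s4 s2^-1 s2^-1 s1]
Gen 6 (s1): push. Stack: [s2^-1 s4 s2^-1 s2^-1 s1 s1]
Gen 7 (s1^-1): cancels prior s1. Stack: [s2^-1 s4 s2^-1 s2^-1 s1]
Gen 8 (s1^-1): cancels prior s1. Stack: [s2^-1 s4 s2^-1 s2^-1]
Gen 9 (s2): cancels prior s2^-1. Stack: [s2^-1 s4 s2^-1]
Gen 10 (s2): cancels prior s2^-1. Stack: [s2^-1 s4]
Gen 11 (s4^-1): cancels prior s4. Stack: [s2^-1]
Gen 12 (s2): cancels prior s2^-1. Stack: []
Reduced word: (empty)

Answer: yes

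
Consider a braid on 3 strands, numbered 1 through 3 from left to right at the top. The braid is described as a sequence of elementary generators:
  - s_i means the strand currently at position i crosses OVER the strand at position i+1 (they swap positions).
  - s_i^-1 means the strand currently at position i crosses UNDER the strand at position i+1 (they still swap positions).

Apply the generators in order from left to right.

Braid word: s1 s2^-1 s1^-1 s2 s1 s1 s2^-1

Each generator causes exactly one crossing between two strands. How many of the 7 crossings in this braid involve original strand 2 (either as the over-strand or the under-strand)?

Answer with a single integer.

Answer: 4

Derivation:
Gen 1: crossing 1x2. Involves strand 2? yes. Count so far: 1
Gen 2: crossing 1x3. Involves strand 2? no. Count so far: 1
Gen 3: crossing 2x3. Involves strand 2? yes. Count so far: 2
Gen 4: crossing 2x1. Involves strand 2? yes. Count so far: 3
Gen 5: crossing 3x1. Involves strand 2? no. Count so far: 3
Gen 6: crossing 1x3. Involves strand 2? no. Count so far: 3
Gen 7: crossing 1x2. Involves strand 2? yes. Count so far: 4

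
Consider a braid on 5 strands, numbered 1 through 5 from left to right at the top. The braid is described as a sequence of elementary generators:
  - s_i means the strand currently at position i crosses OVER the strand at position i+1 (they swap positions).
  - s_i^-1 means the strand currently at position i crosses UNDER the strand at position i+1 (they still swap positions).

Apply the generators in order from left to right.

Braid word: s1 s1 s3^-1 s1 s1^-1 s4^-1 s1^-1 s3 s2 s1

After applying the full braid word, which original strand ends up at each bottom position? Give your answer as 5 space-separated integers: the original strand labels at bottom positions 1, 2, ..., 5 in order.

Answer: 5 2 1 4 3

Derivation:
Gen 1 (s1): strand 1 crosses over strand 2. Perm now: [2 1 3 4 5]
Gen 2 (s1): strand 2 crosses over strand 1. Perm now: [1 2 3 4 5]
Gen 3 (s3^-1): strand 3 crosses under strand 4. Perm now: [1 2 4 3 5]
Gen 4 (s1): strand 1 crosses over strand 2. Perm now: [2 1 4 3 5]
Gen 5 (s1^-1): strand 2 crosses under strand 1. Perm now: [1 2 4 3 5]
Gen 6 (s4^-1): strand 3 crosses under strand 5. Perm now: [1 2 4 5 3]
Gen 7 (s1^-1): strand 1 crosses under strand 2. Perm now: [2 1 4 5 3]
Gen 8 (s3): strand 4 crosses over strand 5. Perm now: [2 1 5 4 3]
Gen 9 (s2): strand 1 crosses over strand 5. Perm now: [2 5 1 4 3]
Gen 10 (s1): strand 2 crosses over strand 5. Perm now: [5 2 1 4 3]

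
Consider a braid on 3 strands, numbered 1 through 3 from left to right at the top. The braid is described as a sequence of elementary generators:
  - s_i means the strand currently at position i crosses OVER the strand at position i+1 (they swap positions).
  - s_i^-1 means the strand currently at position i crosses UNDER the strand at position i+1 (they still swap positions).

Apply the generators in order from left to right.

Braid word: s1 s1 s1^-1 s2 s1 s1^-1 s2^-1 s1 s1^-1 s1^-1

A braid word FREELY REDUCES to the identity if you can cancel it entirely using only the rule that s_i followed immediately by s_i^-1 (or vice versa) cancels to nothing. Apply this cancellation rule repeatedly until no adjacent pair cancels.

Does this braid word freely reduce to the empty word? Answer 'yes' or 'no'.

Gen 1 (s1): push. Stack: [s1]
Gen 2 (s1): push. Stack: [s1 s1]
Gen 3 (s1^-1): cancels prior s1. Stack: [s1]
Gen 4 (s2): push. Stack: [s1 s2]
Gen 5 (s1): push. Stack: [s1 s2 s1]
Gen 6 (s1^-1): cancels prior s1. Stack: [s1 s2]
Gen 7 (s2^-1): cancels prior s2. Stack: [s1]
Gen 8 (s1): push. Stack: [s1 s1]
Gen 9 (s1^-1): cancels prior s1. Stack: [s1]
Gen 10 (s1^-1): cancels prior s1. Stack: []
Reduced word: (empty)

Answer: yes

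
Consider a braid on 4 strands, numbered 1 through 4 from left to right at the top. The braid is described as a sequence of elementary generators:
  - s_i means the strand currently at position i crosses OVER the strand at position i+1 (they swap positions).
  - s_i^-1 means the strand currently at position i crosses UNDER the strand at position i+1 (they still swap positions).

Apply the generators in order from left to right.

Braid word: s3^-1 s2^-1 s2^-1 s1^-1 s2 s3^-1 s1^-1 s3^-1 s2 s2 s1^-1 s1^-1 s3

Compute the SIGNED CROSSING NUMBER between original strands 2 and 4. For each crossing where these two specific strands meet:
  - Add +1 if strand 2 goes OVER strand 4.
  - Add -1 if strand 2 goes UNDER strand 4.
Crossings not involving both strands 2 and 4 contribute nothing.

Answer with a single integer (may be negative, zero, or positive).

Answer: -1

Derivation:
Gen 1: crossing 3x4. Both 2&4? no. Sum: 0
Gen 2: 2 under 4. Both 2&4? yes. Contrib: -1. Sum: -1
Gen 3: 4 under 2. Both 2&4? yes. Contrib: +1. Sum: 0
Gen 4: crossing 1x2. Both 2&4? no. Sum: 0
Gen 5: crossing 1x4. Both 2&4? no. Sum: 0
Gen 6: crossing 1x3. Both 2&4? no. Sum: 0
Gen 7: 2 under 4. Both 2&4? yes. Contrib: -1. Sum: -1
Gen 8: crossing 3x1. Both 2&4? no. Sum: -1
Gen 9: crossing 2x1. Both 2&4? no. Sum: -1
Gen 10: crossing 1x2. Both 2&4? no. Sum: -1
Gen 11: 4 under 2. Both 2&4? yes. Contrib: +1. Sum: 0
Gen 12: 2 under 4. Both 2&4? yes. Contrib: -1. Sum: -1
Gen 13: crossing 1x3. Both 2&4? no. Sum: -1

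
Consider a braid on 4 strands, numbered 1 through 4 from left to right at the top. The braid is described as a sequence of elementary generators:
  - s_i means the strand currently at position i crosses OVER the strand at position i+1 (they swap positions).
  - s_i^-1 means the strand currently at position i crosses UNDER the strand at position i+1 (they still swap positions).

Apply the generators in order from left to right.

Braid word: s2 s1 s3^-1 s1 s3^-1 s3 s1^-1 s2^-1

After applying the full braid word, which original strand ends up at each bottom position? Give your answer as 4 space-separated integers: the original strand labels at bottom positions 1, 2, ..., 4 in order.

Gen 1 (s2): strand 2 crosses over strand 3. Perm now: [1 3 2 4]
Gen 2 (s1): strand 1 crosses over strand 3. Perm now: [3 1 2 4]
Gen 3 (s3^-1): strand 2 crosses under strand 4. Perm now: [3 1 4 2]
Gen 4 (s1): strand 3 crosses over strand 1. Perm now: [1 3 4 2]
Gen 5 (s3^-1): strand 4 crosses under strand 2. Perm now: [1 3 2 4]
Gen 6 (s3): strand 2 crosses over strand 4. Perm now: [1 3 4 2]
Gen 7 (s1^-1): strand 1 crosses under strand 3. Perm now: [3 1 4 2]
Gen 8 (s2^-1): strand 1 crosses under strand 4. Perm now: [3 4 1 2]

Answer: 3 4 1 2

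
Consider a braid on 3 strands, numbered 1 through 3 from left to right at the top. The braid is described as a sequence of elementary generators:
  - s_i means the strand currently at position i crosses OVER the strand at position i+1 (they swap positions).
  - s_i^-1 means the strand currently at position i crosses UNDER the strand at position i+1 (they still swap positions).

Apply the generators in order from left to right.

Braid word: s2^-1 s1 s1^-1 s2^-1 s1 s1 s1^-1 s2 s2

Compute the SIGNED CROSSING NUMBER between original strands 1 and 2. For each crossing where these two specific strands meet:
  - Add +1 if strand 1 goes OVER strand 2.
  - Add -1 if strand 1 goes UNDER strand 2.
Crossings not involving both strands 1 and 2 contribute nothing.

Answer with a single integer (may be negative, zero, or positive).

Gen 1: crossing 2x3. Both 1&2? no. Sum: 0
Gen 2: crossing 1x3. Both 1&2? no. Sum: 0
Gen 3: crossing 3x1. Both 1&2? no. Sum: 0
Gen 4: crossing 3x2. Both 1&2? no. Sum: 0
Gen 5: 1 over 2. Both 1&2? yes. Contrib: +1. Sum: 1
Gen 6: 2 over 1. Both 1&2? yes. Contrib: -1. Sum: 0
Gen 7: 1 under 2. Both 1&2? yes. Contrib: -1. Sum: -1
Gen 8: crossing 1x3. Both 1&2? no. Sum: -1
Gen 9: crossing 3x1. Both 1&2? no. Sum: -1

Answer: -1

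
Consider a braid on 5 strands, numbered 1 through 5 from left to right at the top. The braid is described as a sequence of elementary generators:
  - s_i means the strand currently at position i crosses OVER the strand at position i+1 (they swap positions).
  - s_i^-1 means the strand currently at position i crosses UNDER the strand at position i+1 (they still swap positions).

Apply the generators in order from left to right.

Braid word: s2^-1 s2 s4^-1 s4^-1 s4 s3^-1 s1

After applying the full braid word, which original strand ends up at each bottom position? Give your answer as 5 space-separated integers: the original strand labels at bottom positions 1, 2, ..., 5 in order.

Gen 1 (s2^-1): strand 2 crosses under strand 3. Perm now: [1 3 2 4 5]
Gen 2 (s2): strand 3 crosses over strand 2. Perm now: [1 2 3 4 5]
Gen 3 (s4^-1): strand 4 crosses under strand 5. Perm now: [1 2 3 5 4]
Gen 4 (s4^-1): strand 5 crosses under strand 4. Perm now: [1 2 3 4 5]
Gen 5 (s4): strand 4 crosses over strand 5. Perm now: [1 2 3 5 4]
Gen 6 (s3^-1): strand 3 crosses under strand 5. Perm now: [1 2 5 3 4]
Gen 7 (s1): strand 1 crosses over strand 2. Perm now: [2 1 5 3 4]

Answer: 2 1 5 3 4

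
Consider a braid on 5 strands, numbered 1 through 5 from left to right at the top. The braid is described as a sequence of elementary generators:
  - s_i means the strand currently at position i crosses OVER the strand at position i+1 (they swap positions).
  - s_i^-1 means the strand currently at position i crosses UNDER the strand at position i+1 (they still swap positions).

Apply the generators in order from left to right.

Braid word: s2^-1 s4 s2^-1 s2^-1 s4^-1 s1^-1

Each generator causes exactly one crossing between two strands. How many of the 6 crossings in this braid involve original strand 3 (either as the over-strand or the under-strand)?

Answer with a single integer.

Answer: 4

Derivation:
Gen 1: crossing 2x3. Involves strand 3? yes. Count so far: 1
Gen 2: crossing 4x5. Involves strand 3? no. Count so far: 1
Gen 3: crossing 3x2. Involves strand 3? yes. Count so far: 2
Gen 4: crossing 2x3. Involves strand 3? yes. Count so far: 3
Gen 5: crossing 5x4. Involves strand 3? no. Count so far: 3
Gen 6: crossing 1x3. Involves strand 3? yes. Count so far: 4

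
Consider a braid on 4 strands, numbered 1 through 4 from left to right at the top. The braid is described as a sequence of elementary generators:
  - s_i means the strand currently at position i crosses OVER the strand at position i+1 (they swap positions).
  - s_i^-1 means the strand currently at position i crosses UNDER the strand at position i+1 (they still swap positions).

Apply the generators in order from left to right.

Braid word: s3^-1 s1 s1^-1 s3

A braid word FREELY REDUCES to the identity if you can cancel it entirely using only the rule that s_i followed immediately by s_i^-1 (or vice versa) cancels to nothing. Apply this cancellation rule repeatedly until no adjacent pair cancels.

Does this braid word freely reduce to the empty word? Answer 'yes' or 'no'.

Answer: yes

Derivation:
Gen 1 (s3^-1): push. Stack: [s3^-1]
Gen 2 (s1): push. Stack: [s3^-1 s1]
Gen 3 (s1^-1): cancels prior s1. Stack: [s3^-1]
Gen 4 (s3): cancels prior s3^-1. Stack: []
Reduced word: (empty)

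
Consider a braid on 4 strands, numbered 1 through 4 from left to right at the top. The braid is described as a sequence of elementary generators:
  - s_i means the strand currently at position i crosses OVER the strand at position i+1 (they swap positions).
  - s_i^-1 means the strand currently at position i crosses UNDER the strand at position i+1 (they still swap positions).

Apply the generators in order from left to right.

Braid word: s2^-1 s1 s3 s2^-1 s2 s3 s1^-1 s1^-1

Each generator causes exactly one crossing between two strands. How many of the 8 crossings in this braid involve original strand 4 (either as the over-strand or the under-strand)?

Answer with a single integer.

Gen 1: crossing 2x3. Involves strand 4? no. Count so far: 0
Gen 2: crossing 1x3. Involves strand 4? no. Count so far: 0
Gen 3: crossing 2x4. Involves strand 4? yes. Count so far: 1
Gen 4: crossing 1x4. Involves strand 4? yes. Count so far: 2
Gen 5: crossing 4x1. Involves strand 4? yes. Count so far: 3
Gen 6: crossing 4x2. Involves strand 4? yes. Count so far: 4
Gen 7: crossing 3x1. Involves strand 4? no. Count so far: 4
Gen 8: crossing 1x3. Involves strand 4? no. Count so far: 4

Answer: 4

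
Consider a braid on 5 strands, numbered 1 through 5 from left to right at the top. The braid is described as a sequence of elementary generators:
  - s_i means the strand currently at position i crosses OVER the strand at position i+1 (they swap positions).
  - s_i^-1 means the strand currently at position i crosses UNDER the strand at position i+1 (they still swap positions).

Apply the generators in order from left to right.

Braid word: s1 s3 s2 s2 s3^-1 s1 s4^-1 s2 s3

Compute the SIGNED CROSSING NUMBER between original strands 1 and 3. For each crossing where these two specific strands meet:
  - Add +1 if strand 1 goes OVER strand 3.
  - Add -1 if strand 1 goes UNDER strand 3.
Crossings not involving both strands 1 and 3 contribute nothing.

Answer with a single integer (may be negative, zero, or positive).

Gen 1: crossing 1x2. Both 1&3? no. Sum: 0
Gen 2: crossing 3x4. Both 1&3? no. Sum: 0
Gen 3: crossing 1x4. Both 1&3? no. Sum: 0
Gen 4: crossing 4x1. Both 1&3? no. Sum: 0
Gen 5: crossing 4x3. Both 1&3? no. Sum: 0
Gen 6: crossing 2x1. Both 1&3? no. Sum: 0
Gen 7: crossing 4x5. Both 1&3? no. Sum: 0
Gen 8: crossing 2x3. Both 1&3? no. Sum: 0
Gen 9: crossing 2x5. Both 1&3? no. Sum: 0

Answer: 0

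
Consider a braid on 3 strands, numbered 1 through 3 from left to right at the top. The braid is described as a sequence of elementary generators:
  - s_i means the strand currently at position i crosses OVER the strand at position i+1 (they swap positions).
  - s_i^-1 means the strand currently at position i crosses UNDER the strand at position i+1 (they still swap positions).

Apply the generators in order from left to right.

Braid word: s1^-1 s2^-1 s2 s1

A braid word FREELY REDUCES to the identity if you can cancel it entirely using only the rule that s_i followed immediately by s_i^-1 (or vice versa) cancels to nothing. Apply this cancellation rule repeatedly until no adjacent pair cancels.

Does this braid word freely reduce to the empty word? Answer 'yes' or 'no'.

Answer: yes

Derivation:
Gen 1 (s1^-1): push. Stack: [s1^-1]
Gen 2 (s2^-1): push. Stack: [s1^-1 s2^-1]
Gen 3 (s2): cancels prior s2^-1. Stack: [s1^-1]
Gen 4 (s1): cancels prior s1^-1. Stack: []
Reduced word: (empty)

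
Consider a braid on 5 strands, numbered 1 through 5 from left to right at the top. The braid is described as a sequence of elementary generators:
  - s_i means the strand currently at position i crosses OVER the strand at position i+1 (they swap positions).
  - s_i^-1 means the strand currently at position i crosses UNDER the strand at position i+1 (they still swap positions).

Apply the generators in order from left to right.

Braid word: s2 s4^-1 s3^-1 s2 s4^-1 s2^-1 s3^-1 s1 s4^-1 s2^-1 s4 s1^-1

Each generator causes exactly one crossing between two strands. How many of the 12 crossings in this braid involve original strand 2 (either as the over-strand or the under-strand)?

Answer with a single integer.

Gen 1: crossing 2x3. Involves strand 2? yes. Count so far: 1
Gen 2: crossing 4x5. Involves strand 2? no. Count so far: 1
Gen 3: crossing 2x5. Involves strand 2? yes. Count so far: 2
Gen 4: crossing 3x5. Involves strand 2? no. Count so far: 2
Gen 5: crossing 2x4. Involves strand 2? yes. Count so far: 3
Gen 6: crossing 5x3. Involves strand 2? no. Count so far: 3
Gen 7: crossing 5x4. Involves strand 2? no. Count so far: 3
Gen 8: crossing 1x3. Involves strand 2? no. Count so far: 3
Gen 9: crossing 5x2. Involves strand 2? yes. Count so far: 4
Gen 10: crossing 1x4. Involves strand 2? no. Count so far: 4
Gen 11: crossing 2x5. Involves strand 2? yes. Count so far: 5
Gen 12: crossing 3x4. Involves strand 2? no. Count so far: 5

Answer: 5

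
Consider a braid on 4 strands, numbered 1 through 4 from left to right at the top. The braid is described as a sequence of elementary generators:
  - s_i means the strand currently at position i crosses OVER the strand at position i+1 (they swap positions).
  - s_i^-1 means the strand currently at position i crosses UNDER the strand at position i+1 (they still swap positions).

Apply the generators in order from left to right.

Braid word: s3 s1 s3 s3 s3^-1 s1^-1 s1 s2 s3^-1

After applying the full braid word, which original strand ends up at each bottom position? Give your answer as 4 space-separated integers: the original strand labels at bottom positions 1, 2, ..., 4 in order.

Gen 1 (s3): strand 3 crosses over strand 4. Perm now: [1 2 4 3]
Gen 2 (s1): strand 1 crosses over strand 2. Perm now: [2 1 4 3]
Gen 3 (s3): strand 4 crosses over strand 3. Perm now: [2 1 3 4]
Gen 4 (s3): strand 3 crosses over strand 4. Perm now: [2 1 4 3]
Gen 5 (s3^-1): strand 4 crosses under strand 3. Perm now: [2 1 3 4]
Gen 6 (s1^-1): strand 2 crosses under strand 1. Perm now: [1 2 3 4]
Gen 7 (s1): strand 1 crosses over strand 2. Perm now: [2 1 3 4]
Gen 8 (s2): strand 1 crosses over strand 3. Perm now: [2 3 1 4]
Gen 9 (s3^-1): strand 1 crosses under strand 4. Perm now: [2 3 4 1]

Answer: 2 3 4 1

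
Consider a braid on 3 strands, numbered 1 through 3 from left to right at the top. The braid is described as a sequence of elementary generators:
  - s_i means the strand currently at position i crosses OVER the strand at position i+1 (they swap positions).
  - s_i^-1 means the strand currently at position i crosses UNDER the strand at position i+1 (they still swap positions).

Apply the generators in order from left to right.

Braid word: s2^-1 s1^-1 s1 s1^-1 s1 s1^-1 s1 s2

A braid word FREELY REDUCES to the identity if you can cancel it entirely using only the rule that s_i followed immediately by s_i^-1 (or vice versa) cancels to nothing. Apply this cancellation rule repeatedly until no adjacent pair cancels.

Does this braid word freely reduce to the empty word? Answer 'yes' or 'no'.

Gen 1 (s2^-1): push. Stack: [s2^-1]
Gen 2 (s1^-1): push. Stack: [s2^-1 s1^-1]
Gen 3 (s1): cancels prior s1^-1. Stack: [s2^-1]
Gen 4 (s1^-1): push. Stack: [s2^-1 s1^-1]
Gen 5 (s1): cancels prior s1^-1. Stack: [s2^-1]
Gen 6 (s1^-1): push. Stack: [s2^-1 s1^-1]
Gen 7 (s1): cancels prior s1^-1. Stack: [s2^-1]
Gen 8 (s2): cancels prior s2^-1. Stack: []
Reduced word: (empty)

Answer: yes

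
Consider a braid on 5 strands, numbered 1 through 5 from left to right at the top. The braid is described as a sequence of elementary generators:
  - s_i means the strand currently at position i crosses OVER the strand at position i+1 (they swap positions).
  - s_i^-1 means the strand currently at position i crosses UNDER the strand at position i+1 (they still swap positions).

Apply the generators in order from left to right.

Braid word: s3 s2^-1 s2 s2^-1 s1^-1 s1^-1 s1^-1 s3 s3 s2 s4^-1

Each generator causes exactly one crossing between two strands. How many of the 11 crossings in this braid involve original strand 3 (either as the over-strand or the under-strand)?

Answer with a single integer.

Answer: 4

Derivation:
Gen 1: crossing 3x4. Involves strand 3? yes. Count so far: 1
Gen 2: crossing 2x4. Involves strand 3? no. Count so far: 1
Gen 3: crossing 4x2. Involves strand 3? no. Count so far: 1
Gen 4: crossing 2x4. Involves strand 3? no. Count so far: 1
Gen 5: crossing 1x4. Involves strand 3? no. Count so far: 1
Gen 6: crossing 4x1. Involves strand 3? no. Count so far: 1
Gen 7: crossing 1x4. Involves strand 3? no. Count so far: 1
Gen 8: crossing 2x3. Involves strand 3? yes. Count so far: 2
Gen 9: crossing 3x2. Involves strand 3? yes. Count so far: 3
Gen 10: crossing 1x2. Involves strand 3? no. Count so far: 3
Gen 11: crossing 3x5. Involves strand 3? yes. Count so far: 4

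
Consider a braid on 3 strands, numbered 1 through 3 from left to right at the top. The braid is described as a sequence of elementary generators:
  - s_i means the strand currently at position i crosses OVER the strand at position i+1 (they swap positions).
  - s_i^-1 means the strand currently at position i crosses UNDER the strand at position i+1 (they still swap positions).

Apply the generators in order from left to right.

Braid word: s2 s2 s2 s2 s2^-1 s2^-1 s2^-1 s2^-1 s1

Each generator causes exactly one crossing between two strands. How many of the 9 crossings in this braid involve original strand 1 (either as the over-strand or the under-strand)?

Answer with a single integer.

Answer: 1

Derivation:
Gen 1: crossing 2x3. Involves strand 1? no. Count so far: 0
Gen 2: crossing 3x2. Involves strand 1? no. Count so far: 0
Gen 3: crossing 2x3. Involves strand 1? no. Count so far: 0
Gen 4: crossing 3x2. Involves strand 1? no. Count so far: 0
Gen 5: crossing 2x3. Involves strand 1? no. Count so far: 0
Gen 6: crossing 3x2. Involves strand 1? no. Count so far: 0
Gen 7: crossing 2x3. Involves strand 1? no. Count so far: 0
Gen 8: crossing 3x2. Involves strand 1? no. Count so far: 0
Gen 9: crossing 1x2. Involves strand 1? yes. Count so far: 1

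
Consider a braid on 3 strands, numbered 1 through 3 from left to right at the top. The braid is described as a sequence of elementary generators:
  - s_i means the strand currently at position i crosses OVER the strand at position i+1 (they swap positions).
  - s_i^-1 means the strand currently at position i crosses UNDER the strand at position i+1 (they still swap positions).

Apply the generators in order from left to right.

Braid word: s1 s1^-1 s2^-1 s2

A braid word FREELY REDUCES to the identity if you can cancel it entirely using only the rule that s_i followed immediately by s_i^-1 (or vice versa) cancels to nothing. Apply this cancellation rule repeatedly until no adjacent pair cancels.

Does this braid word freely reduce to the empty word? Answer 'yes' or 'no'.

Gen 1 (s1): push. Stack: [s1]
Gen 2 (s1^-1): cancels prior s1. Stack: []
Gen 3 (s2^-1): push. Stack: [s2^-1]
Gen 4 (s2): cancels prior s2^-1. Stack: []
Reduced word: (empty)

Answer: yes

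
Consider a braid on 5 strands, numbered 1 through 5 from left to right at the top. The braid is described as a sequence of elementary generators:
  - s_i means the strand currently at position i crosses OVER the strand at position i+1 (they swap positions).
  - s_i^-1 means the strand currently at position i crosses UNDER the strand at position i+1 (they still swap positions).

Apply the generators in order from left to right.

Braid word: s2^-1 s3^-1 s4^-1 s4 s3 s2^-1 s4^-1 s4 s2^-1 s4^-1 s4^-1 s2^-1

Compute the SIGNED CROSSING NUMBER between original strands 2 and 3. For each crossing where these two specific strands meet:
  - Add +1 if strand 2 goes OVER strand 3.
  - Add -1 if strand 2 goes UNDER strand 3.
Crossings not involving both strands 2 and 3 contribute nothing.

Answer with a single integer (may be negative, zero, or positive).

Gen 1: 2 under 3. Both 2&3? yes. Contrib: -1. Sum: -1
Gen 2: crossing 2x4. Both 2&3? no. Sum: -1
Gen 3: crossing 2x5. Both 2&3? no. Sum: -1
Gen 4: crossing 5x2. Both 2&3? no. Sum: -1
Gen 5: crossing 4x2. Both 2&3? no. Sum: -1
Gen 6: 3 under 2. Both 2&3? yes. Contrib: +1. Sum: 0
Gen 7: crossing 4x5. Both 2&3? no. Sum: 0
Gen 8: crossing 5x4. Both 2&3? no. Sum: 0
Gen 9: 2 under 3. Both 2&3? yes. Contrib: -1. Sum: -1
Gen 10: crossing 4x5. Both 2&3? no. Sum: -1
Gen 11: crossing 5x4. Both 2&3? no. Sum: -1
Gen 12: 3 under 2. Both 2&3? yes. Contrib: +1. Sum: 0

Answer: 0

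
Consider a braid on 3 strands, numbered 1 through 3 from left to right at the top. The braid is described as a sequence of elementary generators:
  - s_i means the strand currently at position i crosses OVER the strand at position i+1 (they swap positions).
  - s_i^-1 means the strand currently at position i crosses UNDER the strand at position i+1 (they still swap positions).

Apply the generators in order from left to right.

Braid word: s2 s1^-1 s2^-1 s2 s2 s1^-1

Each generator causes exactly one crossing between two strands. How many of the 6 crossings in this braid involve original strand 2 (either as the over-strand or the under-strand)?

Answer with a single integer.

Gen 1: crossing 2x3. Involves strand 2? yes. Count so far: 1
Gen 2: crossing 1x3. Involves strand 2? no. Count so far: 1
Gen 3: crossing 1x2. Involves strand 2? yes. Count so far: 2
Gen 4: crossing 2x1. Involves strand 2? yes. Count so far: 3
Gen 5: crossing 1x2. Involves strand 2? yes. Count so far: 4
Gen 6: crossing 3x2. Involves strand 2? yes. Count so far: 5

Answer: 5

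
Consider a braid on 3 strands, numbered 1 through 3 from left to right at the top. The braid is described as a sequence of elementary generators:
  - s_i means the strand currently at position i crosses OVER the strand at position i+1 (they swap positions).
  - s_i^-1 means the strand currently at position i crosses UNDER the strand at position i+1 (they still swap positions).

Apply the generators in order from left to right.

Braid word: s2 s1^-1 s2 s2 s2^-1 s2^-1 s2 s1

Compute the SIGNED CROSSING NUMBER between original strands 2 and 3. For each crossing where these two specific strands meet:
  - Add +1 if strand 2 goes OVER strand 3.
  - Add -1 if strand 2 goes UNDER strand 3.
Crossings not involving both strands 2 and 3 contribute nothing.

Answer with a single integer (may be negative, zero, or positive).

Answer: 0

Derivation:
Gen 1: 2 over 3. Both 2&3? yes. Contrib: +1. Sum: 1
Gen 2: crossing 1x3. Both 2&3? no. Sum: 1
Gen 3: crossing 1x2. Both 2&3? no. Sum: 1
Gen 4: crossing 2x1. Both 2&3? no. Sum: 1
Gen 5: crossing 1x2. Both 2&3? no. Sum: 1
Gen 6: crossing 2x1. Both 2&3? no. Sum: 1
Gen 7: crossing 1x2. Both 2&3? no. Sum: 1
Gen 8: 3 over 2. Both 2&3? yes. Contrib: -1. Sum: 0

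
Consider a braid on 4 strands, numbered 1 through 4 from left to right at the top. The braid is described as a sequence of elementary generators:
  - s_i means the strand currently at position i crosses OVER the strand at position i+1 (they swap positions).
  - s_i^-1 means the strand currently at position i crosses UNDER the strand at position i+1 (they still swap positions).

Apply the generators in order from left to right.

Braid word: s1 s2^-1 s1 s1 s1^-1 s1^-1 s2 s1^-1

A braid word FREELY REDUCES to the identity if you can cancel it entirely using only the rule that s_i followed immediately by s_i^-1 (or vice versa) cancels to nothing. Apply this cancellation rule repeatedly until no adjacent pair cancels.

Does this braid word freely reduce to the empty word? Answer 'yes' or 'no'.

Gen 1 (s1): push. Stack: [s1]
Gen 2 (s2^-1): push. Stack: [s1 s2^-1]
Gen 3 (s1): push. Stack: [s1 s2^-1 s1]
Gen 4 (s1): push. Stack: [s1 s2^-1 s1 s1]
Gen 5 (s1^-1): cancels prior s1. Stack: [s1 s2^-1 s1]
Gen 6 (s1^-1): cancels prior s1. Stack: [s1 s2^-1]
Gen 7 (s2): cancels prior s2^-1. Stack: [s1]
Gen 8 (s1^-1): cancels prior s1. Stack: []
Reduced word: (empty)

Answer: yes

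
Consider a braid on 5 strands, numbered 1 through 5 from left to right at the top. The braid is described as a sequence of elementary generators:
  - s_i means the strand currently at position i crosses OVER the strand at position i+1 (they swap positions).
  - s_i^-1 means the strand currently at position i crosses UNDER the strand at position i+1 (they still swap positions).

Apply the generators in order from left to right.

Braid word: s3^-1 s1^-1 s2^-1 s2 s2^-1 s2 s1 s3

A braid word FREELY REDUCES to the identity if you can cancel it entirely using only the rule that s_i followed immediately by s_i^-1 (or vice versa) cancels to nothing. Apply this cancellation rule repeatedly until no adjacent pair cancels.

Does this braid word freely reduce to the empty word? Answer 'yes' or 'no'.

Gen 1 (s3^-1): push. Stack: [s3^-1]
Gen 2 (s1^-1): push. Stack: [s3^-1 s1^-1]
Gen 3 (s2^-1): push. Stack: [s3^-1 s1^-1 s2^-1]
Gen 4 (s2): cancels prior s2^-1. Stack: [s3^-1 s1^-1]
Gen 5 (s2^-1): push. Stack: [s3^-1 s1^-1 s2^-1]
Gen 6 (s2): cancels prior s2^-1. Stack: [s3^-1 s1^-1]
Gen 7 (s1): cancels prior s1^-1. Stack: [s3^-1]
Gen 8 (s3): cancels prior s3^-1. Stack: []
Reduced word: (empty)

Answer: yes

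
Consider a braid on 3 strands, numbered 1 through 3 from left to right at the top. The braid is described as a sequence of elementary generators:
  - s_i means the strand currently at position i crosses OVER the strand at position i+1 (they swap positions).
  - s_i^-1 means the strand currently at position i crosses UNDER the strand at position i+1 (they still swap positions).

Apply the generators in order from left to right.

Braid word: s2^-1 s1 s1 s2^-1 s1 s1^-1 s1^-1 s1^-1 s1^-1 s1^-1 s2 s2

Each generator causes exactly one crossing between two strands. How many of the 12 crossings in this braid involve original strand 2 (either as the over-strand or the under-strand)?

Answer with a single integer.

Gen 1: crossing 2x3. Involves strand 2? yes. Count so far: 1
Gen 2: crossing 1x3. Involves strand 2? no. Count so far: 1
Gen 3: crossing 3x1. Involves strand 2? no. Count so far: 1
Gen 4: crossing 3x2. Involves strand 2? yes. Count so far: 2
Gen 5: crossing 1x2. Involves strand 2? yes. Count so far: 3
Gen 6: crossing 2x1. Involves strand 2? yes. Count so far: 4
Gen 7: crossing 1x2. Involves strand 2? yes. Count so far: 5
Gen 8: crossing 2x1. Involves strand 2? yes. Count so far: 6
Gen 9: crossing 1x2. Involves strand 2? yes. Count so far: 7
Gen 10: crossing 2x1. Involves strand 2? yes. Count so far: 8
Gen 11: crossing 2x3. Involves strand 2? yes. Count so far: 9
Gen 12: crossing 3x2. Involves strand 2? yes. Count so far: 10

Answer: 10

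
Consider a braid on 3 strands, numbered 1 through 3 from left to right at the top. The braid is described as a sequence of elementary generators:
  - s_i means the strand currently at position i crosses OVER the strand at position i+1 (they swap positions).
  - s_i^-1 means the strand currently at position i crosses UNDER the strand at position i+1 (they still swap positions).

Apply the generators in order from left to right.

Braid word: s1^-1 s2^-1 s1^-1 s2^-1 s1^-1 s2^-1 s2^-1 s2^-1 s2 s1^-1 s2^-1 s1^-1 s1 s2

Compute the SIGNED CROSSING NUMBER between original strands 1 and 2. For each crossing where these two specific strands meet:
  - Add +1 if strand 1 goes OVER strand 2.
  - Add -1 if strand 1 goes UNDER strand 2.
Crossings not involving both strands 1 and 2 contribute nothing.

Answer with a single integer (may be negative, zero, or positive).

Answer: -2

Derivation:
Gen 1: 1 under 2. Both 1&2? yes. Contrib: -1. Sum: -1
Gen 2: crossing 1x3. Both 1&2? no. Sum: -1
Gen 3: crossing 2x3. Both 1&2? no. Sum: -1
Gen 4: 2 under 1. Both 1&2? yes. Contrib: +1. Sum: 0
Gen 5: crossing 3x1. Both 1&2? no. Sum: 0
Gen 6: crossing 3x2. Both 1&2? no. Sum: 0
Gen 7: crossing 2x3. Both 1&2? no. Sum: 0
Gen 8: crossing 3x2. Both 1&2? no. Sum: 0
Gen 9: crossing 2x3. Both 1&2? no. Sum: 0
Gen 10: crossing 1x3. Both 1&2? no. Sum: 0
Gen 11: 1 under 2. Both 1&2? yes. Contrib: -1. Sum: -1
Gen 12: crossing 3x2. Both 1&2? no. Sum: -1
Gen 13: crossing 2x3. Both 1&2? no. Sum: -1
Gen 14: 2 over 1. Both 1&2? yes. Contrib: -1. Sum: -2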